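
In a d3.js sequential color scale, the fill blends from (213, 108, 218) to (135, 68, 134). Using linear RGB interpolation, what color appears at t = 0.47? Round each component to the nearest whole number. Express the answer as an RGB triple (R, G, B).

R = 213 + 0.47 × (135 − 213) = 213 + 0.47 × -78 = 176.34 → 176
G = 108 + 0.47 × (68 − 108) = 108 + 0.47 × -40 = 89.2 → 89
B = 218 + 0.47 × (134 − 218) = 218 + 0.47 × -84 = 178.52 → 179
So the blended color is (176, 89, 179), about #b059b3.

(176, 89, 179)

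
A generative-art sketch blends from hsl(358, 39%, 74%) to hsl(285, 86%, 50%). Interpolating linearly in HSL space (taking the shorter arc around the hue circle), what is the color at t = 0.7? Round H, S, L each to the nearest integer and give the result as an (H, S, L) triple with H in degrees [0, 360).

Hue arc: Δh = 285 − 358 = -73° (|Δh| ≤ 180, already the shorter path).
H = 358 + 0.7 × (-73) = 306.9 → 307°
S = 39 + 0.7 × (86 − 39) = 71.9 → 72%
L = 74 + 0.7 × (50 − 74) = 57.2 → 57%

(307, 72, 57)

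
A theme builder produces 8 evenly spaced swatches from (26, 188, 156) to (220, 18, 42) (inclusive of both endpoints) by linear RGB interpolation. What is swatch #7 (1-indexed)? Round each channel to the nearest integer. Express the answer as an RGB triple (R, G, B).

With 8 swatches and endpoints inclusive, swatch 7 sits at t = (7 − 1)/(8 − 1) = 6/7 ≈ 0.8571.
R = 26 + 0.8571 × (220 − 26) = 192.277 → 192
G = 188 + 0.8571 × (18 − 188) = 42.293 → 42
B = 156 + 0.8571 × (42 − 156) = 58.291 → 58

(192, 42, 58)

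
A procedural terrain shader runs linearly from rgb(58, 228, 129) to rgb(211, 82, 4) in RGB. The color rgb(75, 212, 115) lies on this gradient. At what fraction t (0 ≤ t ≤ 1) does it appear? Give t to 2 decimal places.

0.11

Invert the lerp on the R channel (largest span, 153): t = (75 − 58) / (211 − 58) = 17/153 = 0.11111.
Check on G: (212 − 228)/(82 − 228) = 0.1096 ✓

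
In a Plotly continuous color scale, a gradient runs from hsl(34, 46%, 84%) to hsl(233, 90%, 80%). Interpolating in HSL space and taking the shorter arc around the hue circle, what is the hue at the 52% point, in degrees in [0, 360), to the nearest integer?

Hue: 233 − 34 = 199°, but |199| > 180 so the shorter arc goes the other way: Δh = 199 − 360 = -161°.
H = 34 + 0.52 × (-161) = -49.72 → -50 → -50 mod 360 = 310°

310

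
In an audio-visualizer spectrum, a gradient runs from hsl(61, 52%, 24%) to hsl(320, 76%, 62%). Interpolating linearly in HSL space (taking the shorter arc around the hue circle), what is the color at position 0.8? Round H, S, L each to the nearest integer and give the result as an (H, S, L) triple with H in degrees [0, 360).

(340, 71, 54)

Hue: 320 − 61 = 259°, but |259| > 180 so the shorter arc goes the other way: Δh = 259 − 360 = -101°.
H = 61 + 0.8 × (-101) = -19.8 → -20 → -20 mod 360 = 340°
S = 52 + 0.8 × (76 − 52) = 71.2 → 71%
L = 24 + 0.8 × (62 − 24) = 54.4 → 54%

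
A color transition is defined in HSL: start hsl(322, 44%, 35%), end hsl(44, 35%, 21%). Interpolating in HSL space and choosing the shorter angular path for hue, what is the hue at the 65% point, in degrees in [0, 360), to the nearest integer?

15

Hue: 44 − 322 = -278°, but |-278| > 180 so the shorter arc goes the other way: Δh = -278 + 360 = 82°.
H = 322 + 0.65 × (82) = 375.3 → 375 → 375 mod 360 = 15°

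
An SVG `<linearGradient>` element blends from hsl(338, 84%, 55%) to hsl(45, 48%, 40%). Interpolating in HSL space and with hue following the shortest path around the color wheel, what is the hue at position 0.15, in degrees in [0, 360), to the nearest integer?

348

Hue: 45 − 338 = -293°, but |-293| > 180 so the shorter arc goes the other way: Δh = -293 + 360 = 67°.
H = 338 + 0.15 × (67) = 348.05 → 348°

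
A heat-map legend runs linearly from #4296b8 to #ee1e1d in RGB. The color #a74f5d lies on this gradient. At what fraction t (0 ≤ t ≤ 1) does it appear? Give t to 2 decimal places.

Invert the lerp on the R channel (largest span, 172): t = (167 − 66) / (238 − 66) = 101/172 = 0.58721.
Check on G: (79 − 150)/(30 − 150) = 0.5917 ✓

0.59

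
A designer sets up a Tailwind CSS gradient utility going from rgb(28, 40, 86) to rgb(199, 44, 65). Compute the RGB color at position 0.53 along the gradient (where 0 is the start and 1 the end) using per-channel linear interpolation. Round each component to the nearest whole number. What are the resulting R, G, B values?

R = 28 + 0.53 × (199 − 28) = 28 + 0.53 × 171 = 118.63 → 119
G = 40 + 0.53 × (44 − 40) = 40 + 0.53 × 4 = 42.12 → 42
B = 86 + 0.53 × (65 − 86) = 86 + 0.53 × -21 = 74.87 → 75
So the blended color is (119, 42, 75), about #772a4b.

(119, 42, 75)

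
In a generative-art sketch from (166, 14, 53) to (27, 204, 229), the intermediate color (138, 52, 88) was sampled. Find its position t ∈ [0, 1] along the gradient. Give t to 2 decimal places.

Invert the lerp on the G channel (largest span, 190): t = (52 − 14) / (204 − 14) = 38/190 = 0.2.
Check on R: (138 − 166)/(27 − 166) = 0.2014 ✓

0.20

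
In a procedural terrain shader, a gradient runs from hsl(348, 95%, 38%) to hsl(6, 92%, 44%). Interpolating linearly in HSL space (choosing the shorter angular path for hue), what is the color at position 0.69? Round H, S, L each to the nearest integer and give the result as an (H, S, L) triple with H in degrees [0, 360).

(0, 93, 42)

Hue: 6 − 348 = -342°, but |-342| > 180 so the shorter arc goes the other way: Δh = -342 + 360 = 18°.
H = 348 + 0.69 × (18) = 360.42 → 360 → 360 mod 360 = 0°
S = 95 + 0.69 × (92 − 95) = 92.93 → 93%
L = 38 + 0.69 × (44 − 38) = 42.14 → 42%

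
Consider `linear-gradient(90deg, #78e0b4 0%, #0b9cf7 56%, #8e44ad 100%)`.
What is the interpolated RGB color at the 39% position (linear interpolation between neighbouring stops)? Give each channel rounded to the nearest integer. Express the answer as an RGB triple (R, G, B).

(44, 177, 227)

39% lies between the 0% and 56% stops, so the local fraction is t = (39 − 0)/(56 − 0) = 39/56 ≈ 0.6964.
#78e0b4 → (120, 224, 180); #0b9cf7 → (11, 156, 247).
R = 120 + 0.6964 × (11 − 120) = 44.092 → 44
G = 224 + 0.6964 × (156 − 224) = 176.645 → 177
B = 180 + 0.6964 × (247 − 180) = 226.659 → 227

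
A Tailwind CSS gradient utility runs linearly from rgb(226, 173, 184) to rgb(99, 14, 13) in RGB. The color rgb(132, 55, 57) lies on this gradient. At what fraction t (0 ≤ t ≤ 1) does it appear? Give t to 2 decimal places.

Invert the lerp on the B channel (largest span, 171): t = (57 − 184) / (13 − 184) = -127/-171 = 0.74269.
Check on R: (132 − 226)/(99 − 226) = 0.7402 ✓

0.74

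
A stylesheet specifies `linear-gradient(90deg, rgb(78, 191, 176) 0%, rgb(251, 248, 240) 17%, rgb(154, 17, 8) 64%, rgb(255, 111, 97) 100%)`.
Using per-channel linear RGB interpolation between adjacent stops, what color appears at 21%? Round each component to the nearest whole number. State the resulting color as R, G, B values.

(243, 228, 220)

21% lies between the 17% and 64% stops, so the local fraction is t = (21 − 17)/(64 − 17) = 4/47 ≈ 0.0851.
R = 251 + 0.0851 × (154 − 251) = 242.745 → 243
G = 248 + 0.0851 × (17 − 248) = 228.342 → 228
B = 240 + 0.0851 × (8 − 240) = 220.257 → 220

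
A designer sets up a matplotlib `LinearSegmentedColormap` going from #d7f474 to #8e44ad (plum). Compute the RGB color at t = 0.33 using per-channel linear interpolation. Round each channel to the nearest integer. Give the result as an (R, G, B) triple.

#d7f474 → (215, 244, 116); #8e44ad → (142, 68, 173).
R = 215 + 0.33 × (142 − 215) = 215 + 0.33 × -73 = 190.91 → 191
G = 244 + 0.33 × (68 − 244) = 244 + 0.33 × -176 = 185.92 → 186
B = 116 + 0.33 × (173 − 116) = 116 + 0.33 × 57 = 134.81 → 135
So the blended color is (191, 186, 135), about #bfba87.

(191, 186, 135)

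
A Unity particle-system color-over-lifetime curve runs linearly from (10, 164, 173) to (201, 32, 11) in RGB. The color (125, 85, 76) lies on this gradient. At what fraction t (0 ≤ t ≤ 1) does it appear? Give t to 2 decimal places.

Invert the lerp on the R channel (largest span, 191): t = (125 − 10) / (201 − 10) = 115/191 = 0.60209.
Check on G: (85 − 164)/(32 − 164) = 0.5985 ✓

0.60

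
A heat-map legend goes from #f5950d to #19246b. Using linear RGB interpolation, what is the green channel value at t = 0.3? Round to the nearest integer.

G₁ = 149 (from #f5950d), G₂ = 36 (from #19246b).
G = 149 + 0.3 × (36 − 149) = 115.1 → 115

115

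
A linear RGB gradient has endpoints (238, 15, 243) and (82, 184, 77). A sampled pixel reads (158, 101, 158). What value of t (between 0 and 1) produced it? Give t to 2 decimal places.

Invert the lerp on the G channel (largest span, 169): t = (101 − 15) / (184 − 15) = 86/169 = 0.50888.
Check on R: (158 − 238)/(82 − 238) = 0.5128 ✓

0.51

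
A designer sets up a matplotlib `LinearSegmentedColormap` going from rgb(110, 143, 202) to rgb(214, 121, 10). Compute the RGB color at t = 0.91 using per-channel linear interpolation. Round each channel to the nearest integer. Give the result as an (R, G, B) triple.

R = 110 + 0.91 × (214 − 110) = 110 + 0.91 × 104 = 204.64 → 205
G = 143 + 0.91 × (121 − 143) = 143 + 0.91 × -22 = 122.98 → 123
B = 202 + 0.91 × (10 − 202) = 202 + 0.91 × -192 = 27.28 → 27
So the blended color is (205, 123, 27), about #cd7b1b.

(205, 123, 27)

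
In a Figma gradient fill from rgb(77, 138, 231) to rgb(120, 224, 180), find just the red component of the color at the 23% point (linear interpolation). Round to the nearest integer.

87

R = 77 + 0.23 × (120 − 77) = 86.89 → 87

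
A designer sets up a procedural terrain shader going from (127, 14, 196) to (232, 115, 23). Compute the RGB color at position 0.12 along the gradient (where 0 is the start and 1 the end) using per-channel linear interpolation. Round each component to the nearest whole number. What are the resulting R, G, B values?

R = 127 + 0.12 × (232 − 127) = 127 + 0.12 × 105 = 139.6 → 140
G = 14 + 0.12 × (115 − 14) = 14 + 0.12 × 101 = 26.12 → 26
B = 196 + 0.12 × (23 − 196) = 196 + 0.12 × -173 = 175.24 → 175
So the blended color is (140, 26, 175), about #8c1aaf.

(140, 26, 175)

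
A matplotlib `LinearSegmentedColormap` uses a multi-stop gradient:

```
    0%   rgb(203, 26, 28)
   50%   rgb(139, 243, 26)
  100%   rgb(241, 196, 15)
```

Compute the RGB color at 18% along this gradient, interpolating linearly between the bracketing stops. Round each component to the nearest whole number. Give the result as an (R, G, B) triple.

18% lies between the 0% and 50% stops, so the local fraction is t = (18 − 0)/(50 − 0) = 18/50 ≈ 0.36.
R = 203 + 0.36 × (139 − 203) = 179.96 → 180
G = 26 + 0.36 × (243 − 26) = 104.12 → 104
B = 28 + 0.36 × (26 − 28) = 27.28 → 27

(180, 104, 27)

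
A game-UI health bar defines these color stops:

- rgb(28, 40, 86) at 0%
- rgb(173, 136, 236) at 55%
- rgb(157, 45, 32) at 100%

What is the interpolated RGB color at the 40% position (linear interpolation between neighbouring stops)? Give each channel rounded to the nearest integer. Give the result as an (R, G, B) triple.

40% lies between the 0% and 55% stops, so the local fraction is t = (40 − 0)/(55 − 0) = 40/55 ≈ 0.7273.
R = 28 + 0.7273 × (173 − 28) = 133.458 → 133
G = 40 + 0.7273 × (136 − 40) = 109.821 → 110
B = 86 + 0.7273 × (236 − 86) = 195.095 → 195

(133, 110, 195)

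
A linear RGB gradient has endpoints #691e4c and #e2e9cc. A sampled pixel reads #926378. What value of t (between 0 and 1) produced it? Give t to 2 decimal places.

0.34

Invert the lerp on the G channel (largest span, 203): t = (99 − 30) / (233 − 30) = 69/203 = 0.3399.
Check on R: (146 − 105)/(226 − 105) = 0.3388 ✓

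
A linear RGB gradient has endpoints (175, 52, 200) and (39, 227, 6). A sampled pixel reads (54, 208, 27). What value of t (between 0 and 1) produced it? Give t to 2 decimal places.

Invert the lerp on the B channel (largest span, 194): t = (27 − 200) / (6 − 200) = -173/-194 = 0.89175.
Check on R: (54 − 175)/(39 − 175) = 0.8897 ✓

0.89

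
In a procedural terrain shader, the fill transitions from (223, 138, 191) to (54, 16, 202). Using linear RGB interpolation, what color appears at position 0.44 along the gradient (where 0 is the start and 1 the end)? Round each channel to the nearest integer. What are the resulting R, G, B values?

R = 223 + 0.44 × (54 − 223) = 223 + 0.44 × -169 = 148.64 → 149
G = 138 + 0.44 × (16 − 138) = 138 + 0.44 × -122 = 84.32 → 84
B = 191 + 0.44 × (202 − 191) = 191 + 0.44 × 11 = 195.84 → 196

(149, 84, 196)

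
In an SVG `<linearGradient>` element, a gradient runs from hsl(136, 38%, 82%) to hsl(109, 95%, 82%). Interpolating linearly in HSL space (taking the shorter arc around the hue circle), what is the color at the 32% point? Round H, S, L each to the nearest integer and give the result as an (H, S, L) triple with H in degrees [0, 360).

(127, 56, 82)

Hue arc: Δh = 109 − 136 = -27° (|Δh| ≤ 180, already the shorter path).
H = 136 + 0.32 × (-27) = 127.36 → 127°
S = 38 + 0.32 × (95 − 38) = 56.24 → 56%
L = 82 + 0.32 × (82 − 82) = 82 → 82%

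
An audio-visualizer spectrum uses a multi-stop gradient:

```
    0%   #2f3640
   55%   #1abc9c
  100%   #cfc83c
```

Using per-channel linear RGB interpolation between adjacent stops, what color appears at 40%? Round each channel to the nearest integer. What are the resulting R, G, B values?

(32, 151, 131)

40% lies between the 0% and 55% stops, so the local fraction is t = (40 − 0)/(55 − 0) = 40/55 ≈ 0.7273.
#2f3640 → (47, 54, 64); #1abc9c → (26, 188, 156).
R = 47 + 0.7273 × (26 − 47) = 31.727 → 32
G = 54 + 0.7273 × (188 − 54) = 151.458 → 151
B = 64 + 0.7273 × (156 − 64) = 130.912 → 131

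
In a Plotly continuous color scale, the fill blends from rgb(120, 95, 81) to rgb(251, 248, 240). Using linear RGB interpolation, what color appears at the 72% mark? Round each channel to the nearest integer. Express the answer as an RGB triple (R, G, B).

72% corresponds to t = 0.72.
R = 120 + 0.72 × (251 − 120) = 120 + 0.72 × 131 = 214.32 → 214
G = 95 + 0.72 × (248 − 95) = 95 + 0.72 × 153 = 205.16 → 205
B = 81 + 0.72 × (240 − 81) = 81 + 0.72 × 159 = 195.48 → 195
So the blended color is (214, 205, 195), about #d6cdc3.

(214, 205, 195)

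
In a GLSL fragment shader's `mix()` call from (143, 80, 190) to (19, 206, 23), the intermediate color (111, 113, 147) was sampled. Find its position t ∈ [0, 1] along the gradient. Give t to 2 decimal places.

0.26

Invert the lerp on the B channel (largest span, 167): t = (147 − 190) / (23 − 190) = -43/-167 = 0.25749.
Check on R: (111 − 143)/(19 − 143) = 0.2581 ✓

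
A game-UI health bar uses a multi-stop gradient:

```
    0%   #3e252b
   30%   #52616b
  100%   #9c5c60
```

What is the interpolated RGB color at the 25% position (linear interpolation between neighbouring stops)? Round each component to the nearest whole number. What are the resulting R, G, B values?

(79, 87, 96)

25% lies between the 0% and 30% stops, so the local fraction is t = (25 − 0)/(30 − 0) = 25/30 ≈ 0.8333.
#3e252b → (62, 37, 43); #52616b → (82, 97, 107).
R = 62 + 0.8333 × (82 − 62) = 78.666 → 79
G = 37 + 0.8333 × (97 − 37) = 86.998 → 87
B = 43 + 0.8333 × (107 − 43) = 96.331 → 96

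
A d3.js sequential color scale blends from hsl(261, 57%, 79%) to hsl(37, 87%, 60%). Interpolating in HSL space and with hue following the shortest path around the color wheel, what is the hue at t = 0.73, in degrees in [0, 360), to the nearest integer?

Hue: 37 − 261 = -224°, but |-224| > 180 so the shorter arc goes the other way: Δh = -224 + 360 = 136°.
H = 261 + 0.73 × (136) = 360.28 → 360 → 360 mod 360 = 0°

0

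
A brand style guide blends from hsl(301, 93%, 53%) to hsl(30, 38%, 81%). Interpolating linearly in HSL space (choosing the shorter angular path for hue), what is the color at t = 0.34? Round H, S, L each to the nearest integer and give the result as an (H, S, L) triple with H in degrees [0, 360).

Hue: 30 − 301 = -271°, but |-271| > 180 so the shorter arc goes the other way: Δh = -271 + 360 = 89°.
H = 301 + 0.34 × (89) = 331.26 → 331°
S = 93 + 0.34 × (38 − 93) = 74.3 → 74%
L = 53 + 0.34 × (81 − 53) = 62.52 → 63%

(331, 74, 63)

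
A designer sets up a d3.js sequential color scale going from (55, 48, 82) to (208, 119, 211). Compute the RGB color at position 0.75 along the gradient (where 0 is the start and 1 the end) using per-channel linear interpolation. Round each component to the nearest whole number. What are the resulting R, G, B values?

R = 55 + 0.75 × (208 − 55) = 55 + 0.75 × 153 = 169.75 → 170
G = 48 + 0.75 × (119 − 48) = 48 + 0.75 × 71 = 101.25 → 101
B = 82 + 0.75 × (211 − 82) = 82 + 0.75 × 129 = 178.75 → 179

(170, 101, 179)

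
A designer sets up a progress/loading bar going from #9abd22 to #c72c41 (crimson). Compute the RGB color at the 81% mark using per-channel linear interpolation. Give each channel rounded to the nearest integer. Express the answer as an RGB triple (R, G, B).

(190, 72, 59)

#9abd22 → (154, 189, 34); #c72c41 → (199, 44, 65).
81% corresponds to t = 0.81.
R = 154 + 0.81 × (199 − 154) = 154 + 0.81 × 45 = 190.45 → 190
G = 189 + 0.81 × (44 − 189) = 189 + 0.81 × -145 = 71.55 → 72
B = 34 + 0.81 × (65 − 34) = 34 + 0.81 × 31 = 59.11 → 59
So the blended color is (190, 72, 59), about #be483b.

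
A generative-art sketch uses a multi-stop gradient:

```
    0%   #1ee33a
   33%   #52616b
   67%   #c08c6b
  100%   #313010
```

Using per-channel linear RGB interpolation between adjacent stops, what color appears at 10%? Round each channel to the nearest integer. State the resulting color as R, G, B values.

(46, 188, 73)

10% lies between the 0% and 33% stops, so the local fraction is t = (10 − 0)/(33 − 0) = 10/33 ≈ 0.303.
#1ee33a → (30, 227, 58); #52616b → (82, 97, 107).
R = 30 + 0.303 × (82 − 30) = 45.756 → 46
G = 227 + 0.303 × (97 − 227) = 187.61 → 188
B = 58 + 0.303 × (107 − 58) = 72.847 → 73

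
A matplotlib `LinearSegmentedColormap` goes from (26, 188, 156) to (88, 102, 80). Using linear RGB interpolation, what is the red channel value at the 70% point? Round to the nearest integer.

69

R = 26 + 0.7 × (88 − 26) = 69.4 → 69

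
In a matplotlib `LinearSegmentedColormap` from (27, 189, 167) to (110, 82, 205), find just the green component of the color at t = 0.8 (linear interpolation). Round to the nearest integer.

103

G = 189 + 0.8 × (82 − 189) = 103.4 → 103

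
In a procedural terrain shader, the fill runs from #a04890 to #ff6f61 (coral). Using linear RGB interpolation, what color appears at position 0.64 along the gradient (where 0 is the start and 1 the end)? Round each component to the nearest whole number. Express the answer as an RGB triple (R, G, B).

#a04890 → (160, 72, 144); #ff6f61 → (255, 111, 97).
R = 160 + 0.64 × (255 − 160) = 160 + 0.64 × 95 = 220.8 → 221
G = 72 + 0.64 × (111 − 72) = 72 + 0.64 × 39 = 96.96 → 97
B = 144 + 0.64 × (97 − 144) = 144 + 0.64 × -47 = 113.92 → 114
So the blended color is (221, 97, 114), about #dd6172.

(221, 97, 114)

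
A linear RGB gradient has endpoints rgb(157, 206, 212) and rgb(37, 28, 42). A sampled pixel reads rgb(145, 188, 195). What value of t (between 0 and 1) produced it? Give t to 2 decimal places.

Invert the lerp on the G channel (largest span, 178): t = (188 − 206) / (28 − 206) = -18/-178 = 0.10112.
Check on R: (145 − 157)/(37 − 157) = 0.1 ✓

0.10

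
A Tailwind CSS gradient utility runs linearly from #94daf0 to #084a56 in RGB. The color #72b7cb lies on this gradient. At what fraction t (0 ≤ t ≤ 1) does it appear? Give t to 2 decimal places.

Invert the lerp on the B channel (largest span, 154): t = (203 − 240) / (86 − 240) = -37/-154 = 0.24026.
Check on R: (114 − 148)/(8 − 148) = 0.2429 ✓

0.24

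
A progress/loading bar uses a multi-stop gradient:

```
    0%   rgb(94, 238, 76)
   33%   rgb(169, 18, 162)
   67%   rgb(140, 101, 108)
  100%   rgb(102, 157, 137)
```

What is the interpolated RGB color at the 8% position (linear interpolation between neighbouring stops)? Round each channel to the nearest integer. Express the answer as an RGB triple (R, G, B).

(112, 185, 97)

8% lies between the 0% and 33% stops, so the local fraction is t = (8 − 0)/(33 − 0) = 8/33 ≈ 0.2424.
R = 94 + 0.2424 × (169 − 94) = 112.18 → 112
G = 238 + 0.2424 × (18 − 238) = 184.672 → 185
B = 76 + 0.2424 × (162 − 76) = 96.846 → 97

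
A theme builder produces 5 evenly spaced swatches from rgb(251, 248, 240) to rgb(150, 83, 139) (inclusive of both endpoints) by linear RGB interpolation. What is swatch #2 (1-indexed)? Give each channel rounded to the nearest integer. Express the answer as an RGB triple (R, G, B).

(226, 207, 215)

With 5 swatches and endpoints inclusive, swatch 2 sits at t = (2 − 1)/(5 − 1) = 1/4 ≈ 0.25.
R = 251 + 0.25 × (150 − 251) = 225.75 → 226
G = 248 + 0.25 × (83 − 248) = 206.75 → 207
B = 240 + 0.25 × (139 − 240) = 214.75 → 215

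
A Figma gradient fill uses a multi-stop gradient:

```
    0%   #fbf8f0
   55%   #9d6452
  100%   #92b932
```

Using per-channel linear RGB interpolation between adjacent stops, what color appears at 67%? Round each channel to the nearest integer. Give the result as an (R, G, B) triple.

67% lies between the 55% and 100% stops, so the local fraction is t = (67 − 55)/(100 − 55) = 12/45 ≈ 0.2667.
#9d6452 → (157, 100, 82); #92b932 → (146, 185, 50).
R = 157 + 0.2667 × (146 − 157) = 154.066 → 154
G = 100 + 0.2667 × (185 − 100) = 122.669 → 123
B = 82 + 0.2667 × (50 − 82) = 73.466 → 73

(154, 123, 73)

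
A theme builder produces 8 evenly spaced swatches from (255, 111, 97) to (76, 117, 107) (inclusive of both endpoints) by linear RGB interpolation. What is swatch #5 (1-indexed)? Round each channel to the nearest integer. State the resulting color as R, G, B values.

(153, 114, 103)

With 8 swatches and endpoints inclusive, swatch 5 sits at t = (5 − 1)/(8 − 1) = 4/7 ≈ 0.5714.
R = 255 + 0.5714 × (76 − 255) = 152.719 → 153
G = 111 + 0.5714 × (117 − 111) = 114.428 → 114
B = 97 + 0.5714 × (107 − 97) = 102.714 → 103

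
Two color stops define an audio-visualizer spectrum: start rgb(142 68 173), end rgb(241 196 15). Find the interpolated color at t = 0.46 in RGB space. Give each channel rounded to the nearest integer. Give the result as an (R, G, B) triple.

R = 142 + 0.46 × (241 − 142) = 142 + 0.46 × 99 = 187.54 → 188
G = 68 + 0.46 × (196 − 68) = 68 + 0.46 × 128 = 126.88 → 127
B = 173 + 0.46 × (15 − 173) = 173 + 0.46 × -158 = 100.32 → 100
So the blended color is (188, 127, 100), about #bc7f64.

(188, 127, 100)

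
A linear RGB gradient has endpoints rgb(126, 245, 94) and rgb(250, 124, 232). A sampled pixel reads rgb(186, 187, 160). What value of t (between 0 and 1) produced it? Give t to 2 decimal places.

Invert the lerp on the B channel (largest span, 138): t = (160 − 94) / (232 − 94) = 66/138 = 0.47826.
Check on R: (186 − 126)/(250 − 126) = 0.4839 ✓

0.48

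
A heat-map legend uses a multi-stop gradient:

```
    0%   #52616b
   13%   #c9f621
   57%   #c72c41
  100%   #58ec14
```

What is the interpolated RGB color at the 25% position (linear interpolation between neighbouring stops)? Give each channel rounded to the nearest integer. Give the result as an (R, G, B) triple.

(200, 191, 42)

25% lies between the 13% and 57% stops, so the local fraction is t = (25 − 13)/(57 − 13) = 12/44 ≈ 0.2727.
#c9f621 → (201, 246, 33); #c72c41 → (199, 44, 65).
R = 201 + 0.2727 × (199 − 201) = 200.455 → 200
G = 246 + 0.2727 × (44 − 246) = 190.915 → 191
B = 33 + 0.2727 × (65 − 33) = 41.726 → 42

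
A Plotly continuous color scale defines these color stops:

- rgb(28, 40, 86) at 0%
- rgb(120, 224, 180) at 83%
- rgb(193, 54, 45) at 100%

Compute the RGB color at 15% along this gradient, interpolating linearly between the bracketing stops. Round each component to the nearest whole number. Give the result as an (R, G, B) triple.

(45, 73, 103)

15% lies between the 0% and 83% stops, so the local fraction is t = (15 − 0)/(83 − 0) = 15/83 ≈ 0.1807.
R = 28 + 0.1807 × (120 − 28) = 44.624 → 45
G = 40 + 0.1807 × (224 − 40) = 73.249 → 73
B = 86 + 0.1807 × (180 − 86) = 102.986 → 103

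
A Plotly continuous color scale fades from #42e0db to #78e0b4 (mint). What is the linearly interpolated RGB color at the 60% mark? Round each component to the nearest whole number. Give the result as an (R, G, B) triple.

#42e0db → (66, 224, 219); #78e0b4 → (120, 224, 180).
60% corresponds to t = 0.6.
R = 66 + 0.6 × (120 − 66) = 66 + 0.6 × 54 = 98.4 → 98
G = 224 + 0.6 × (224 − 224) = 224 + 0.6 × 0 = 224 → 224
B = 219 + 0.6 × (180 − 219) = 219 + 0.6 × -39 = 195.6 → 196
So the blended color is (98, 224, 196), about #62e0c4.

(98, 224, 196)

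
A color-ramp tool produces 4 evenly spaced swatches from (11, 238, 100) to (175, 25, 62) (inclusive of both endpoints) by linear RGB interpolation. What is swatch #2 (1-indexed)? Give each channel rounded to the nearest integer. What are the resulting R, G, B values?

(66, 167, 87)

With 4 swatches and endpoints inclusive, swatch 2 sits at t = (2 − 1)/(4 − 1) = 1/3 ≈ 0.3333.
R = 11 + 0.3333 × (175 − 11) = 65.661 → 66
G = 238 + 0.3333 × (25 − 238) = 167.007 → 167
B = 100 + 0.3333 × (62 − 100) = 87.335 → 87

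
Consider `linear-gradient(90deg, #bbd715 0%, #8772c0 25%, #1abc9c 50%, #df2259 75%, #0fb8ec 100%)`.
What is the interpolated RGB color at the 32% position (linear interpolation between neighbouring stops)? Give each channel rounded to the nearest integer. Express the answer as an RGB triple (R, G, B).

32% lies between the 25% and 50% stops, so the local fraction is t = (32 − 25)/(50 − 25) = 7/25 ≈ 0.28.
#8772c0 → (135, 114, 192); #1abc9c → (26, 188, 156).
R = 135 + 0.28 × (26 − 135) = 104.48 → 104
G = 114 + 0.28 × (188 − 114) = 134.72 → 135
B = 192 + 0.28 × (156 − 192) = 181.92 → 182

(104, 135, 182)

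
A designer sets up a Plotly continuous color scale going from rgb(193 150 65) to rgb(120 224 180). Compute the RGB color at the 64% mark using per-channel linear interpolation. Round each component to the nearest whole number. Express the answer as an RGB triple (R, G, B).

64% corresponds to t = 0.64.
R = 193 + 0.64 × (120 − 193) = 193 + 0.64 × -73 = 146.28 → 146
G = 150 + 0.64 × (224 − 150) = 150 + 0.64 × 74 = 197.36 → 197
B = 65 + 0.64 × (180 − 65) = 65 + 0.64 × 115 = 138.6 → 139

(146, 197, 139)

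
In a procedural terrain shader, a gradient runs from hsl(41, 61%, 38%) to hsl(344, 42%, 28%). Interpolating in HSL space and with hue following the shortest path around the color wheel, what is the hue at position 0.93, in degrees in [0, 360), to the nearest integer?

Hue: 344 − 41 = 303°, but |303| > 180 so the shorter arc goes the other way: Δh = 303 − 360 = -57°.
H = 41 + 0.93 × (-57) = -12.01 → -12 → -12 mod 360 = 348°

348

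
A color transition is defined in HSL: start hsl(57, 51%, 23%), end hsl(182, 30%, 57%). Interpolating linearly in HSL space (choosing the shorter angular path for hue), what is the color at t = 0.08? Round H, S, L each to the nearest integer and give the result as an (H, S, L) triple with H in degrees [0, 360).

Hue arc: Δh = 182 − 57 = 125° (|Δh| ≤ 180, already the shorter path).
H = 57 + 0.08 × (125) = 67 → 67°
S = 51 + 0.08 × (30 − 51) = 49.32 → 49%
L = 23 + 0.08 × (57 − 23) = 25.72 → 26%

(67, 49, 26)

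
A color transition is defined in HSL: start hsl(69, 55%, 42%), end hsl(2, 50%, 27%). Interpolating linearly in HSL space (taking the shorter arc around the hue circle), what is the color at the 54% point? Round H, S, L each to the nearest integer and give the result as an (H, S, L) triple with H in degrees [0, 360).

Hue arc: Δh = 2 − 69 = -67° (|Δh| ≤ 180, already the shorter path).
H = 69 + 0.54 × (-67) = 32.82 → 33°
S = 55 + 0.54 × (50 − 55) = 52.3 → 52%
L = 42 + 0.54 × (27 − 42) = 33.9 → 34%

(33, 52, 34)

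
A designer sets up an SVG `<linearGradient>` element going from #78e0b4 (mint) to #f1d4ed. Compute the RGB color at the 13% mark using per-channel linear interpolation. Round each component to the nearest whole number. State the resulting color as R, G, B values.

#78e0b4 → (120, 224, 180); #f1d4ed → (241, 212, 237).
13% corresponds to t = 0.13.
R = 120 + 0.13 × (241 − 120) = 120 + 0.13 × 121 = 135.73 → 136
G = 224 + 0.13 × (212 − 224) = 224 + 0.13 × -12 = 222.44 → 222
B = 180 + 0.13 × (237 − 180) = 180 + 0.13 × 57 = 187.41 → 187
So the blended color is (136, 222, 187), about #88debb.

(136, 222, 187)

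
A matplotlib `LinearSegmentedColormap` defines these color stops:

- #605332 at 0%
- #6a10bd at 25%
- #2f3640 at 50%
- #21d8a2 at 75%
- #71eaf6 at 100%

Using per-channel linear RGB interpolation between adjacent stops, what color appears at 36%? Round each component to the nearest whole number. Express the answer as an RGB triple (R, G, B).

(80, 33, 134)

36% lies between the 25% and 50% stops, so the local fraction is t = (36 − 25)/(50 − 25) = 11/25 ≈ 0.44.
#6a10bd → (106, 16, 189); #2f3640 → (47, 54, 64).
R = 106 + 0.44 × (47 − 106) = 80.04 → 80
G = 16 + 0.44 × (54 − 16) = 32.72 → 33
B = 189 + 0.44 × (64 − 189) = 134 → 134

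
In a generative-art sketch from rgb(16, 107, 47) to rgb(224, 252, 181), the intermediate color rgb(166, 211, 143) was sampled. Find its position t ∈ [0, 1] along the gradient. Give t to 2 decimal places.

Invert the lerp on the R channel (largest span, 208): t = (166 − 16) / (224 − 16) = 150/208 = 0.72115.
Check on G: (211 − 107)/(252 − 107) = 0.7172 ✓

0.72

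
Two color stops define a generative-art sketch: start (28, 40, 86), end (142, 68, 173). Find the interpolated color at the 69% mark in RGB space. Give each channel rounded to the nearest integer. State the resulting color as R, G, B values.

69% corresponds to t = 0.69.
R = 28 + 0.69 × (142 − 28) = 28 + 0.69 × 114 = 106.66 → 107
G = 40 + 0.69 × (68 − 40) = 40 + 0.69 × 28 = 59.32 → 59
B = 86 + 0.69 × (173 − 86) = 86 + 0.69 × 87 = 146.03 → 146

(107, 59, 146)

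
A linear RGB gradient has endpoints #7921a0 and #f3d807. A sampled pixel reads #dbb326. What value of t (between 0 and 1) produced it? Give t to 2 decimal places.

0.80

Invert the lerp on the G channel (largest span, 183): t = (179 − 33) / (216 − 33) = 146/183 = 0.79781.
Check on R: (219 − 121)/(243 − 121) = 0.8033 ✓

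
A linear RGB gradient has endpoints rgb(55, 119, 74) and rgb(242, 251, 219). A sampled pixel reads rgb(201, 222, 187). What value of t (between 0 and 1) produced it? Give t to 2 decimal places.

0.78

Invert the lerp on the R channel (largest span, 187): t = (201 − 55) / (242 − 55) = 146/187 = 0.78075.
Check on G: (222 − 119)/(251 − 119) = 0.7803 ✓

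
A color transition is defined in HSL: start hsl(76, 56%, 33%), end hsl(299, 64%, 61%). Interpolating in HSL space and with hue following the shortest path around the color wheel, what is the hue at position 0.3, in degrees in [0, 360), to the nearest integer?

35

Hue: 299 − 76 = 223°, but |223| > 180 so the shorter arc goes the other way: Δh = 223 − 360 = -137°.
H = 76 + 0.3 × (-137) = 34.9 → 35°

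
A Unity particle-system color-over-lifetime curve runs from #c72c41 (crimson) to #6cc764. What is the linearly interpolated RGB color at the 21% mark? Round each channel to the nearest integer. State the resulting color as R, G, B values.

#c72c41 → (199, 44, 65); #6cc764 → (108, 199, 100).
21% corresponds to t = 0.21.
R = 199 + 0.21 × (108 − 199) = 199 + 0.21 × -91 = 179.89 → 180
G = 44 + 0.21 × (199 − 44) = 44 + 0.21 × 155 = 76.55 → 77
B = 65 + 0.21 × (100 − 65) = 65 + 0.21 × 35 = 72.35 → 72
So the blended color is (180, 77, 72), about #b44d48.

(180, 77, 72)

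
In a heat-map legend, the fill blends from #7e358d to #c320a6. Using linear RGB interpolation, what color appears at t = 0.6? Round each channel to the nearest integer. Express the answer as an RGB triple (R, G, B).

#7e358d → (126, 53, 141); #c320a6 → (195, 32, 166).
R = 126 + 0.6 × (195 − 126) = 126 + 0.6 × 69 = 167.4 → 167
G = 53 + 0.6 × (32 − 53) = 53 + 0.6 × -21 = 40.4 → 40
B = 141 + 0.6 × (166 − 141) = 141 + 0.6 × 25 = 156 → 156

(167, 40, 156)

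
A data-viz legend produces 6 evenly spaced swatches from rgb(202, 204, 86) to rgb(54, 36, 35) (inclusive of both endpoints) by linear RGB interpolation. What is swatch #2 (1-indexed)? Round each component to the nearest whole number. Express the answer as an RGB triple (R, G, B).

(172, 170, 76)

With 6 swatches and endpoints inclusive, swatch 2 sits at t = (2 − 1)/(6 − 1) = 1/5 ≈ 0.2.
R = 202 + 0.2 × (54 − 202) = 172.4 → 172
G = 204 + 0.2 × (36 − 204) = 170.4 → 170
B = 86 + 0.2 × (35 − 86) = 75.8 → 76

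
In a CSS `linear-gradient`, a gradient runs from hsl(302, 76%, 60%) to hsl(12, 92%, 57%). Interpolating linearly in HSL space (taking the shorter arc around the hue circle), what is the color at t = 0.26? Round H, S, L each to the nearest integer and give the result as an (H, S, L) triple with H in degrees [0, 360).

(320, 80, 59)

Hue: 12 − 302 = -290°, but |-290| > 180 so the shorter arc goes the other way: Δh = -290 + 360 = 70°.
H = 302 + 0.26 × (70) = 320.2 → 320°
S = 76 + 0.26 × (92 − 76) = 80.16 → 80%
L = 60 + 0.26 × (57 − 60) = 59.22 → 59%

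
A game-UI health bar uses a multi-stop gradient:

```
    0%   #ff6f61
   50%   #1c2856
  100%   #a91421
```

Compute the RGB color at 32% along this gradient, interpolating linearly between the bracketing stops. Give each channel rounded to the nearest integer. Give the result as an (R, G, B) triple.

(110, 66, 90)

32% lies between the 0% and 50% stops, so the local fraction is t = (32 − 0)/(50 − 0) = 32/50 ≈ 0.64.
#ff6f61 → (255, 111, 97); #1c2856 → (28, 40, 86).
R = 255 + 0.64 × (28 − 255) = 109.72 → 110
G = 111 + 0.64 × (40 − 111) = 65.56 → 66
B = 97 + 0.64 × (86 − 97) = 89.96 → 90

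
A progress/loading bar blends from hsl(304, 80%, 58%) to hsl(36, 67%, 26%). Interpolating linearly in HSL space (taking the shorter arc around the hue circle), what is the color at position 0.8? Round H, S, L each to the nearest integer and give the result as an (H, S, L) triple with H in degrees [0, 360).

(18, 70, 32)

Hue: 36 − 304 = -268°, but |-268| > 180 so the shorter arc goes the other way: Δh = -268 + 360 = 92°.
H = 304 + 0.8 × (92) = 377.6 → 378 → 378 mod 360 = 18°
S = 80 + 0.8 × (67 − 80) = 69.6 → 70%
L = 58 + 0.8 × (26 − 58) = 32.4 → 32%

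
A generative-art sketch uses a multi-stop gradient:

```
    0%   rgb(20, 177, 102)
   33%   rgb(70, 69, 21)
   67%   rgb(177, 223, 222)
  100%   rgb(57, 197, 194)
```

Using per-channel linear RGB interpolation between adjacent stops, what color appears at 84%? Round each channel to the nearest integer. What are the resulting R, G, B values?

(115, 210, 208)

84% lies between the 67% and 100% stops, so the local fraction is t = (84 − 67)/(100 − 67) = 17/33 ≈ 0.5152.
R = 177 + 0.5152 × (57 − 177) = 115.176 → 115
G = 223 + 0.5152 × (197 − 223) = 209.605 → 210
B = 222 + 0.5152 × (194 − 222) = 207.574 → 208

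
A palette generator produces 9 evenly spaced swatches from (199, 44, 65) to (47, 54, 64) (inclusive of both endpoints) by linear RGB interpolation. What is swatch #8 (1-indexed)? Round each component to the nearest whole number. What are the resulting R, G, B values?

(66, 53, 64)

With 9 swatches and endpoints inclusive, swatch 8 sits at t = (8 − 1)/(9 − 1) = 7/8 ≈ 0.875.
R = 199 + 0.875 × (47 − 199) = 66 → 66
G = 44 + 0.875 × (54 − 44) = 52.75 → 53
B = 65 + 0.875 × (64 − 65) = 64.125 → 64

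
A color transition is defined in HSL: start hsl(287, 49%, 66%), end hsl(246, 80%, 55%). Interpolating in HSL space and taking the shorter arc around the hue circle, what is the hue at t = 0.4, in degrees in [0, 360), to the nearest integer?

271

Hue arc: Δh = 246 − 287 = -41° (|Δh| ≤ 180, already the shorter path).
H = 287 + 0.4 × (-41) = 270.6 → 271°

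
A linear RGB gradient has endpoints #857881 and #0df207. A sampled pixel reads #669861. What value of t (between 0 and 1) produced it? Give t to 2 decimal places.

Invert the lerp on the G channel (largest span, 122): t = (152 − 120) / (242 − 120) = 32/122 = 0.2623.
Check on R: (102 − 133)/(13 − 133) = 0.2583 ✓

0.26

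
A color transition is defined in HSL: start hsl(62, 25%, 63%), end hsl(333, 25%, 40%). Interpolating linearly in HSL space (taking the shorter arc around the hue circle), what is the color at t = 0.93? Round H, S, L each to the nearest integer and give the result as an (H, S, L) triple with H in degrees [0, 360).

(339, 25, 42)

Hue: 333 − 62 = 271°, but |271| > 180 so the shorter arc goes the other way: Δh = 271 − 360 = -89°.
H = 62 + 0.93 × (-89) = -20.77 → -21 → -21 mod 360 = 339°
S = 25 + 0.93 × (25 − 25) = 25 → 25%
L = 63 + 0.93 × (40 − 63) = 41.61 → 42%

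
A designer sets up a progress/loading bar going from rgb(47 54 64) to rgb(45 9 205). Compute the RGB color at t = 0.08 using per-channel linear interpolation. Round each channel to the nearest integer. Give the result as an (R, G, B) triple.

R = 47 + 0.08 × (45 − 47) = 47 + 0.08 × -2 = 46.84 → 47
G = 54 + 0.08 × (9 − 54) = 54 + 0.08 × -45 = 50.4 → 50
B = 64 + 0.08 × (205 − 64) = 64 + 0.08 × 141 = 75.28 → 75

(47, 50, 75)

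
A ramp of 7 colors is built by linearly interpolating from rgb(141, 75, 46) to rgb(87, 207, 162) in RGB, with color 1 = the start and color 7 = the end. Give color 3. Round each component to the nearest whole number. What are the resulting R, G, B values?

With 7 swatches and endpoints inclusive, swatch 3 sits at t = (3 − 1)/(7 − 1) = 2/6 ≈ 0.3333.
R = 141 + 0.3333 × (87 − 141) = 123.002 → 123
G = 75 + 0.3333 × (207 − 75) = 118.996 → 119
B = 46 + 0.3333 × (162 − 46) = 84.663 → 85

(123, 119, 85)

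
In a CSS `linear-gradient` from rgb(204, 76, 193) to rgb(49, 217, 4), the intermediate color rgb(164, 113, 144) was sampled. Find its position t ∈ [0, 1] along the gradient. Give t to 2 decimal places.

0.26

Invert the lerp on the B channel (largest span, 189): t = (144 − 193) / (4 − 193) = -49/-189 = 0.25926.
Check on R: (164 − 204)/(49 − 204) = 0.2581 ✓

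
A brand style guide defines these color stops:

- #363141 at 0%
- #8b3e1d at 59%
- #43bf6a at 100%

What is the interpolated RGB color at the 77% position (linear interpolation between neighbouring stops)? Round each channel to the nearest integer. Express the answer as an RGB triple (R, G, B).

(107, 119, 63)

77% lies between the 59% and 100% stops, so the local fraction is t = (77 − 59)/(100 − 59) = 18/41 ≈ 0.439.
#8b3e1d → (139, 62, 29); #43bf6a → (67, 191, 106).
R = 139 + 0.439 × (67 − 139) = 107.392 → 107
G = 62 + 0.439 × (191 − 62) = 118.631 → 119
B = 29 + 0.439 × (106 − 29) = 62.803 → 63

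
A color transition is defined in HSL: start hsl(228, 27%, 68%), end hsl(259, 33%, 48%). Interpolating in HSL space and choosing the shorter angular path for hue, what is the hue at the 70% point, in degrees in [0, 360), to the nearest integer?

Hue arc: Δh = 259 − 228 = 31° (|Δh| ≤ 180, already the shorter path).
H = 228 + 0.7 × (31) = 249.7 → 250°

250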